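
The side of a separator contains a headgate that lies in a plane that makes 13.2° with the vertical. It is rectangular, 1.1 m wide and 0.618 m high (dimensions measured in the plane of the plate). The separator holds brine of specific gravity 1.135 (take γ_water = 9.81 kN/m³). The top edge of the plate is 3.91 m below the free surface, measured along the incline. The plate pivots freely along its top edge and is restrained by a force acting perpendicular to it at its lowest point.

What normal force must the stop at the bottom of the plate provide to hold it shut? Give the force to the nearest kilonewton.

γ = 1.135 × 9.81 = 11.13435 kN/m³.
The plate makes 13.2° with the vertical, i.e. θ = 90° − 13.2° = 76.8° to the horizontal. Measuring y along the incline from the free-surface line, vertical depth h = y·sinθ with sinθ = 0.973579.
The centroid lies 0.618/2 = 0.309 m below the top edge, so y_c = 3.91 + 0.309 = 4.219 m and h_c = 4.219 × 0.973579 = 4.10753 m.
A = 1.1 × 0.618 = 0.6798 m².
Resultant F = γ·h_c·A = 11.13435 × 4.10753 × 0.6798 = 31.0904 kN.
I_c = b·h³/12 = 1.1 × 0.618³/12 = 0.021636 m⁴.
Centre of pressure: y_p = y_c + I_c/(y_c·A) = 4.219 + 0.021636/(4.219 × 0.6798) = 4.219 + 0.00754373 = 4.22654 m along the plane.
The resultant acts 0.309 + 0.00754373 = 0.316544 m (along the plate) below the hinge at the top edge, so the moment about the hinge is M = F × 0.316544 = 31.0904 × 0.316544 = 9.84148 kN·m.
A normal force at the bottom, 0.618 m from the hinge, must supply this moment: P = 9.84148/0.618 = 15.9247 kN.

P ≈ 16 kN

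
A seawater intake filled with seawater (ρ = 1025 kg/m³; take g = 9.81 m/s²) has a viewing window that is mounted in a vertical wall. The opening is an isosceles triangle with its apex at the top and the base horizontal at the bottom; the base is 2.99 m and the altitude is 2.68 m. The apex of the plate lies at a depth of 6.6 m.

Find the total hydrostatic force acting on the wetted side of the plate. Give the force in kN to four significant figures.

γ = ρg = 1025 × 9.81 / 1000 = 10.05525 kN/m³.
With the apex up, the centroid sits 2h/3 = 2 × 2.68/3 = 1.78667 m below the apex, so the centroid depth is h_c = 6.6 + 1.78667 = 8.38667 m.
A = ½ × 2.99 × 2.68 = 4.0066 m².
Resultant F = γ·h_c·A = 10.05525 × 8.38667 × 4.0066 = 337.877 kN.

F ≈ 337.9 kN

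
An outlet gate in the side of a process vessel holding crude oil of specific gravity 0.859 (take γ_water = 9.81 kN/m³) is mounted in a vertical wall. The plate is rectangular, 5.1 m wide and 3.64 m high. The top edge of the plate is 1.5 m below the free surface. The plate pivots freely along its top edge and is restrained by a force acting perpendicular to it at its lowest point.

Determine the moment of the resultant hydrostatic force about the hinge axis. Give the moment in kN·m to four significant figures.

M ≈ 1118 kN·m

γ = 0.859 × 9.81 = 8.42679 kN/m³.
The centroid lies 3.64/2 = 1.82 m below the top edge, so the centroid depth is h_c = 1.5 + 1.82 = 3.32 m.
A = 5.1 × 3.64 = 18.564 m².
Resultant F = γ·h_c·A = 8.42679 × 3.32 × 18.564 = 519.364 kN.
I_c = b·h³/12 = 5.1 × 3.64³/12 = 20.4971 m⁴.
Centre of pressure: y_p = y_c + I_c/(y_c·A) = 3.32 + 20.4971/(3.32 × 18.564) = 3.32 + 0.33257 = 3.65257 m along the plane.
The resultant acts 1.82 + 0.33257 = 2.15257 m (along the plate) below the hinge at the top edge, so the moment about the hinge is M = F × 2.15257 = 519.364 × 2.15257 = 1117.97 kN·m.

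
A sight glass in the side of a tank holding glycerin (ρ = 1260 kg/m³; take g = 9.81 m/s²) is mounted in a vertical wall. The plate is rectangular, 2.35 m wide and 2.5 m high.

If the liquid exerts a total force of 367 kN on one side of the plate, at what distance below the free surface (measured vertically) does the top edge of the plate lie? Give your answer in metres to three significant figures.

d_top ≈ 3.80 m

γ = ρg = 1260 × 9.81 / 1000 = 12.3606 kN/m³.
A = 2.35 × 2.5 = 5.875 m².
From F = γ·h_c·A, the centroid depth is h_c = 367/(12.3606 × 5.875) = 5.05381 m.
The centroid lies 2.5/2 = 1.25 m below the top edge, so the top edge sits at h_top = 5.05381 − 1.25 = 3.80381 m below the surface.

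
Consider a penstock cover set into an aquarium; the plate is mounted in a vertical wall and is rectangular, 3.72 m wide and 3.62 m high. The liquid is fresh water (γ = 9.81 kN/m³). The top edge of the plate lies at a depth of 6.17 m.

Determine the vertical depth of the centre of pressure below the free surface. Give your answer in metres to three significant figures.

h_p = 8.12 m

γ = 9.81 kN/m³.
The centroid lies 3.62/2 = 1.81 m below the top edge, so the centroid depth is h_c = 6.17 + 1.81 = 7.98 m.
A = 3.72 × 3.62 = 13.4664 m².
Resultant F = γ·h_c·A = 9.81 × 7.98 × 13.4664 = 1054.2 kN.
I_c = b·h³/12 = 3.72 × 3.62³/12 = 14.7058 m⁴.
Centre of pressure: y_p = y_c + I_c/(y_c·A) = 7.98 + 14.7058/(7.98 × 13.4664) = 7.98 + 0.136847 = 8.11685 m along the plane.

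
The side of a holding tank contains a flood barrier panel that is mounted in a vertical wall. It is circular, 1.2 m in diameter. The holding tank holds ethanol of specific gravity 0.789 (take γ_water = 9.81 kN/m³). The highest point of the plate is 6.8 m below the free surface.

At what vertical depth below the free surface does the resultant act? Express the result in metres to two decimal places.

γ = 0.789 × 9.81 = 7.74009 kN/m³.
The centroid is at the centre, 0.6 m below the top of the plate, so the centroid depth is h_c = 6.8 + 0.6 = 7.4 m.
A = π(0.6)² = 1.13097 m².
Resultant F = γ·h_c·A = 7.74009 × 7.4 × 1.13097 = 64.7782 kN.
I_c = πr⁴/4 = π × 0.6⁴/4 = 0.101788 m⁴.
Centre of pressure: y_p = y_c + I_c/(y_c·A) = 7.4 + 0.101788/(7.4 × 1.13097) = 7.4 + 0.0121622 = 7.41216 m along the plane.

h_p = 7.41 m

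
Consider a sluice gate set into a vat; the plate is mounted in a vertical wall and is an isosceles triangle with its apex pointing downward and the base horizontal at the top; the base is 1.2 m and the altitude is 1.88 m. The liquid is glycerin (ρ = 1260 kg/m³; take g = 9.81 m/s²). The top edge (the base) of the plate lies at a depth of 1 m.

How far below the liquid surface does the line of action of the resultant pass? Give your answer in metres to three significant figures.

γ = ρg = 1260 × 9.81 / 1000 = 12.3606 kN/m³.
With the apex down, the centroid sits h/3 = 1.88/3 = 0.626667 m below the base (the top edge), so the centroid depth is h_c = 1 + 0.626667 = 1.62667 m.
A = ½ × 1.2 × 1.88 = 1.128 m².
Resultant F = γ·h_c·A = 12.3606 × 1.62667 × 1.128 = 22.6803 kN.
I_c = b·h³/36 = 1.2 × 1.88³/36 = 0.221489 m⁴.
Centre of pressure: y_p = y_c + I_c/(y_c·A) = 1.62667 + 0.221489/(1.62667 × 1.128) = 1.62667 + 0.12071 = 1.74738 m along the plane.

h_p = 1.75 m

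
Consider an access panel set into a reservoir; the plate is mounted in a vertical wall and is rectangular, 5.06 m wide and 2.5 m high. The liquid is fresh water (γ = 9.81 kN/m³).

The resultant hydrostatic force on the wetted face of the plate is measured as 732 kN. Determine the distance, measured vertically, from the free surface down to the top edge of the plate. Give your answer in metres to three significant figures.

d_top ≈ 4.65 m

γ = 9.81 kN/m³.
A = 5.06 × 2.5 = 12.65 m².
From F = γ·h_c·A, the centroid depth is h_c = 732/(9.81 × 12.65) = 5.89864 m.
The centroid lies 2.5/2 = 1.25 m below the top edge, so the top edge sits at h_top = 5.89864 − 1.25 = 4.64864 m below the surface.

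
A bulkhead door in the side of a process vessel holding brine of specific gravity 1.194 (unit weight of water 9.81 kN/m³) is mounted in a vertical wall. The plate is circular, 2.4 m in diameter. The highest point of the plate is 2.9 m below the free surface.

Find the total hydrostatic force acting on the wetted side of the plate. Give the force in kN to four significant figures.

F ≈ 217.3 kN

γ = 1.194 × 9.81 = 11.71314 kN/m³.
The centroid is at the centre, 1.2 m below the top of the plate, so the centroid depth is h_c = 2.9 + 1.2 = 4.1 m.
A = π(1.2)² = 4.52389 m².
Resultant F = γ·h_c·A = 11.71314 × 4.1 × 4.52389 = 217.255 kN.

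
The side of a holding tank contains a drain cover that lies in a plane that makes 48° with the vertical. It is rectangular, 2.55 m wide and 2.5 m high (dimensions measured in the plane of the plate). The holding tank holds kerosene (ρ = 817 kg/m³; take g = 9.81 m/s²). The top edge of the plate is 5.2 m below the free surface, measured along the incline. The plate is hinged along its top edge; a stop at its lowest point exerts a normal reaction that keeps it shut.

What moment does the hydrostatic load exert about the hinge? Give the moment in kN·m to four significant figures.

M ≈ 293.5 kN·m

γ = ρg = 817 × 9.81 / 1000 = 8.01477 kN/m³.
The plate makes 48° with the vertical, i.e. θ = 90° − 48° = 42° to the horizontal. Measuring y along the incline from the free-surface line, vertical depth h = y·sinθ with sinθ = 0.669131.
The centroid lies 2.5/2 = 1.25 m below the top edge, so y_c = 5.2 + 1.25 = 6.45 m and h_c = 6.45 × 0.669131 = 4.31589 m.
A = 2.55 × 2.5 = 6.375 m².
Resultant F = γ·h_c·A = 8.01477 × 4.31589 × 6.375 = 220.517 kN.
I_c = b·h³/12 = 2.55 × 2.5³/12 = 3.32031 m⁴.
Centre of pressure: y_p = y_c + I_c/(y_c·A) = 6.45 + 3.32031/(6.45 × 6.375) = 6.45 + 0.0807493 = 6.53075 m along the plane.
The resultant acts 1.25 + 0.0807493 = 1.33075 m (along the plate) below the hinge at the top edge, so the moment about the hinge is M = F × 1.33075 = 220.517 × 1.33075 = 293.453 kN·m.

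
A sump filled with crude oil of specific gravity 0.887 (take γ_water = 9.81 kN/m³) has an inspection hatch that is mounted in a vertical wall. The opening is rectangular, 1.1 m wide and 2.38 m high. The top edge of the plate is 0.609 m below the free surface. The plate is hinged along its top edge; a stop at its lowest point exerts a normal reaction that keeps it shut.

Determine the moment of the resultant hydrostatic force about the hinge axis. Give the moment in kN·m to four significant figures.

M ≈ 59.52 kN·m

γ = 0.887 × 9.81 = 8.70147 kN/m³.
The centroid lies 2.38/2 = 1.19 m below the top edge, so the centroid depth is h_c = 0.609 + 1.19 = 1.799 m.
A = 1.1 × 2.38 = 2.618 m².
Resultant F = γ·h_c·A = 8.70147 × 1.799 × 2.618 = 40.982 kN.
I_c = b·h³/12 = 1.1 × 2.38³/12 = 1.23578 m⁴.
Centre of pressure: y_p = y_c + I_c/(y_c·A) = 1.799 + 1.23578/(1.799 × 2.618) = 1.799 + 0.262386 = 2.06139 m along the plane.
The resultant acts 1.19 + 0.262386 = 1.45239 m (along the plate) below the hinge at the top edge, so the moment about the hinge is M = F × 1.45239 = 40.982 × 1.45239 = 59.5218 kN·m.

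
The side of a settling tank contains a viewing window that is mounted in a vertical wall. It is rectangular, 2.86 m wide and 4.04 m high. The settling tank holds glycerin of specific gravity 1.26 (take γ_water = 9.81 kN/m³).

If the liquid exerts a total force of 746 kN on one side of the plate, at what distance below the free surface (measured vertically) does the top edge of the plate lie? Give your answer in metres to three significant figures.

γ = 1.26 × 9.81 = 12.3606 kN/m³.
A = 2.86 × 4.04 = 11.5544 m².
From F = γ·h_c·A, the centroid depth is h_c = 746/(12.3606 × 11.5544) = 5.22338 m.
The centroid lies 4.04/2 = 2.02 m below the top edge, so the top edge sits at h_top = 5.22338 − 2.02 = 3.20338 m below the surface.

d_top ≈ 3.20 m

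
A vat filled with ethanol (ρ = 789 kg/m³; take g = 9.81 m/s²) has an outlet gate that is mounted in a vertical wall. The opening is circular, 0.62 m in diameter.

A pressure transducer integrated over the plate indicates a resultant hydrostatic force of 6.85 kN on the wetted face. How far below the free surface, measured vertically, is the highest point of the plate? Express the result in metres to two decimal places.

γ = ρg = 789 × 9.81 / 1000 = 7.74009 kN/m³.
A = π(0.31)² = 0.301907 m².
From F = γ·h_c·A, the centroid depth is h_c = 6.85/(7.74009 × 0.301907) = 2.93137 m.
The centroid is at the centre, 0.31 m below the top of the plate, so the highest point sits at h_top = 2.93137 − 0.31 = 2.62137 m below the surface.

d_top ≈ 2.62 m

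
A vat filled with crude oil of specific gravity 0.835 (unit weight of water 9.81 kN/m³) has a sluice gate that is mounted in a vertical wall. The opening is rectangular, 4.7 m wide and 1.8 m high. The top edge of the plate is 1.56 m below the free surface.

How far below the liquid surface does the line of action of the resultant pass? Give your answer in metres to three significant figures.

h_p = 2.57 m

γ = 0.835 × 9.81 = 8.19135 kN/m³.
The centroid lies 1.8/2 = 0.9 m below the top edge, so the centroid depth is h_c = 1.56 + 0.9 = 2.46 m.
A = 4.7 × 1.8 = 8.46 m².
Resultant F = γ·h_c·A = 8.19135 × 2.46 × 8.46 = 170.475 kN.
I_c = b·h³/12 = 4.7 × 1.8³/12 = 2.2842 m⁴.
Centre of pressure: y_p = y_c + I_c/(y_c·A) = 2.46 + 2.2842/(2.46 × 8.46) = 2.46 + 0.109756 = 2.56976 m along the plane.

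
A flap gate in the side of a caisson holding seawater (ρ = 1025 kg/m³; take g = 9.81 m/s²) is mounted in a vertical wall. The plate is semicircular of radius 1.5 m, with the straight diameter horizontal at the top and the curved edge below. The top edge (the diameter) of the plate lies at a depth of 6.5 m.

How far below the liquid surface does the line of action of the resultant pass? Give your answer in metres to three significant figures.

h_p = 7.16 m

γ = ρg = 1025 × 9.81 / 1000 = 10.05525 kN/m³.
The centroid of a semicircle lies 4r/(3π) = 0.63662 m from the diameter, here below the top edge, so the centroid depth is h_c = 6.5 + 0.63662 = 7.13662 m.
A = πr²/2 = π × 1.5²/2 = 3.53429 m².
Resultant F = γ·h_c·A = 10.05525 × 7.13662 × 3.53429 = 253.622 kN.
I_c = (π/8 − 8/(9π))·r⁴ = 0.109757 × 1.5⁴ = 0.555645 m⁴.
Centre of pressure: y_p = y_c + I_c/(y_c·A) = 7.13662 + 0.555645/(7.13662 × 3.53429) = 7.13662 + 0.0220294 = 7.15865 m along the plane.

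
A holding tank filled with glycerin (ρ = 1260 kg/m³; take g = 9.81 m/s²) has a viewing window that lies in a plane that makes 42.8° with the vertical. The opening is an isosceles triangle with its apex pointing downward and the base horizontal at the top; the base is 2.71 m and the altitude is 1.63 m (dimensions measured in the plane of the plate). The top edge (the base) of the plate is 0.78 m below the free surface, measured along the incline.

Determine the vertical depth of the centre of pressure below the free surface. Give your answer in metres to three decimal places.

γ = ρg = 1260 × 9.81 / 1000 = 12.3606 kN/m³.
The plate makes 42.8° with the vertical, i.e. θ = 90° − 42.8° = 47.2° to the horizontal. Measuring y along the incline from the free-surface line, vertical depth h = y·sinθ with sinθ = 0.733730.
With the apex down, the centroid sits h/3 = 1.63/3 = 0.543333 m below the base (the top edge), so y_c = 0.78 + 0.543333 = 1.32333 m and h_c = 1.32333 × 0.733730 = 0.970967 m.
A = ½ × 2.71 × 1.63 = 2.20865 m².
Resultant F = γ·h_c·A = 12.3606 × 0.970967 × 2.20865 = 26.5076 kN.
I_c = b·h³/36 = 2.71 × 1.63³/36 = 0.326009 m⁴.
Centre of pressure: y_p = y_c + I_c/(y_c·A) = 1.32333 + 0.326009/(1.32333 × 2.20865) = 1.32333 + 0.111541 = 1.43487 m along the plane.
Vertically, h_p = y_p·sinθ = 1.43487 × 0.733730 = 1.05281 m.

h_p = 1.053 m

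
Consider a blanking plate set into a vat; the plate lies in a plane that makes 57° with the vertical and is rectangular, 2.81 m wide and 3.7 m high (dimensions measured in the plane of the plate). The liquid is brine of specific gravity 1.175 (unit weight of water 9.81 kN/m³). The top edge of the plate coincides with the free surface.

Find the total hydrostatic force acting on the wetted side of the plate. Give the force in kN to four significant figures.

γ = 1.175 × 9.81 = 11.52675 kN/m³.
The plate makes 57° with the vertical, i.e. θ = 90° − 57° = 33° to the horizontal. Measuring y along the incline from the free-surface line, vertical depth h = y·sinθ with sinθ = 0.544639.
The centroid lies 3.7/2 = 1.85 m below the top edge, so y_c = 1.85 m and h_c = 1.85 × 0.544639 = 1.00758 m.
A = 2.81 × 3.7 = 10.397 m².
Resultant F = γ·h_c·A = 11.52675 × 1.00758 × 10.397 = 120.752 kN.

F ≈ 120.8 kN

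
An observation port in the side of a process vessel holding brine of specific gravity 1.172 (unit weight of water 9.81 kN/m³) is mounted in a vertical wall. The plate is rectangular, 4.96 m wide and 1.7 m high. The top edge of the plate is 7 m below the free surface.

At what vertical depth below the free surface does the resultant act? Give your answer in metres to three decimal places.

h_p = 7.881 m

γ = 1.172 × 9.81 = 11.49732 kN/m³.
The centroid lies 1.7/2 = 0.85 m below the top edge, so the centroid depth is h_c = 7 + 0.85 = 7.85 m.
A = 4.96 × 1.7 = 8.432 m².
Resultant F = γ·h_c·A = 11.49732 × 7.85 × 8.432 = 761.021 kN.
I_c = b·h³/12 = 4.96 × 1.7³/12 = 2.03071 m⁴.
Centre of pressure: y_p = y_c + I_c/(y_c·A) = 7.85 + 2.03071/(7.85 × 8.432) = 7.85 + 0.0306795 = 7.88068 m along the plane.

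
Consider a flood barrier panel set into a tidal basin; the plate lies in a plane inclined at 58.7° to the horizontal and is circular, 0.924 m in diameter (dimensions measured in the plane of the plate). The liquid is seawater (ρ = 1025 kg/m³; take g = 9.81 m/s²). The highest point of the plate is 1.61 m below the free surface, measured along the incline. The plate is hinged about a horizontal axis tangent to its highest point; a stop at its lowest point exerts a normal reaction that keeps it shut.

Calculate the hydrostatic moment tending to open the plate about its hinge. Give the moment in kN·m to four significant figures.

M ≈ 5.822 kN·m

γ = ρg = 1025 × 9.81 / 1000 = 10.05525 kN/m³.
Let θ = 58.7° be the plate's angle to the horizontal; measure y along the incline from where the plane meets the free surface. Vertical depth h = y·sinθ with sinθ = 0.854459.
The centroid is at the centre, 0.462 m below the top of the plate, so y_c = 1.61 + 0.462 = 2.072 m and h_c = 2.072 × 0.854459 = 1.77044 m.
A = π(0.462)² = 0.670554 m².
Resultant F = γ·h_c·A = 10.05525 × 1.77044 × 0.670554 = 11.9373 kN.
I_c = πr⁴/4 = π × 0.462⁴/4 = 0.0357814 m⁴.
Centre of pressure: y_p = y_c + I_c/(y_c·A) = 2.072 + 0.0357814/(2.072 × 0.670554) = 2.072 + 0.0257534 = 2.09775 m along the plane.
The resultant acts 0.462 + 0.0257534 = 0.487753 m (along the plate) below the hinge at the top edge, so the moment about the hinge is M = F × 0.487753 = 11.9373 × 0.487753 = 5.82245 kN·m.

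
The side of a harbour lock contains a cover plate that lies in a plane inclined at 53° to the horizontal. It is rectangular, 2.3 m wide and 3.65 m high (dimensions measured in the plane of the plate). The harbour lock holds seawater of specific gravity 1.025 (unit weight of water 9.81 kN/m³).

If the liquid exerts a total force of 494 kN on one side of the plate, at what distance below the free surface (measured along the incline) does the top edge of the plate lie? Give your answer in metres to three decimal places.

y_top ≈ 5.503 m

γ = 1.025 × 9.81 = 10.05525 kN/m³.
A = 2.3 × 3.65 = 8.395 m².
From F = γ·h_c·A, the centroid depth is h_c = 494/(10.05525 × 8.395) = 5.85212 m.
Let θ = 53° be the plate's angle to the horizontal; measure y along the incline from where the plane meets the free surface. Vertical depth h = y·sinθ with sinθ = 0.798636.
Along the incline, y_c = h_c/sinθ = 5.85212/0.798636 = 7.32764 m.
The centroid lies 3.65/2 = 1.825 m below the top edge, so the top edge sits at y_top = 7.32764 − 1.825 = 5.50264 m along the incline.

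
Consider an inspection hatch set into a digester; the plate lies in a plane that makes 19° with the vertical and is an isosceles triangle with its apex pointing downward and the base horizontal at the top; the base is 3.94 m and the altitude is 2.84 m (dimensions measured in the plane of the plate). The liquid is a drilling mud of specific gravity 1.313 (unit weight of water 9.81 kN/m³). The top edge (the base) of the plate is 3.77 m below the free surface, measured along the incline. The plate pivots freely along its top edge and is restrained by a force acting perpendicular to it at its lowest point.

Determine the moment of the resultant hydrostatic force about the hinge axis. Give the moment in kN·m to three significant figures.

M ≈ 335 kN·m

γ = 1.313 × 9.81 = 12.88053 kN/m³.
The plate makes 19° with the vertical, i.e. θ = 90° − 19° = 71° to the horizontal. Measuring y along the incline from the free-surface line, vertical depth h = y·sinθ with sinθ = 0.945519.
With the apex down, the centroid sits h/3 = 2.84/3 = 0.946667 m below the base (the top edge), so y_c = 3.77 + 0.946667 = 4.71667 m and h_c = 4.71667 × 0.945519 = 4.4597 m.
A = ½ × 3.94 × 2.84 = 5.5948 m².
Resultant F = γ·h_c·A = 12.88053 × 4.4597 × 5.5948 = 321.384 kN.
I_c = b·h³/36 = 3.94 × 2.84³/36 = 2.50697 m⁴.
Centre of pressure: y_p = y_c + I_c/(y_c·A) = 4.71667 + 2.50697/(4.71667 × 5.5948) = 4.71667 + 0.0950012 = 4.81167 m along the plane.
The resultant acts 0.946667 + 0.0950012 = 1.04167 m (along the plate) below the hinge at the top edge, so the moment about the hinge is M = F × 1.04167 = 321.384 × 1.04167 = 334.776 kN·m.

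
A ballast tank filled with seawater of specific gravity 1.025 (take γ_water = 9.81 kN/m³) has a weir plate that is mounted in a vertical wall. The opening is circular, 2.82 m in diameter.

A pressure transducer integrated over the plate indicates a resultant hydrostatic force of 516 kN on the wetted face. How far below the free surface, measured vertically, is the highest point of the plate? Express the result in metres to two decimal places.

d_top ≈ 6.81 m

γ = 1.025 × 9.81 = 10.05525 kN/m³.
A = π(1.41)² = 6.2458 m².
From F = γ·h_c·A, the centroid depth is h_c = 516/(10.05525 × 6.2458) = 8.21616 m.
The centroid is at the centre, 1.41 m below the top of the plate, so the highest point sits at h_top = 8.21616 − 1.41 = 6.80616 m below the surface.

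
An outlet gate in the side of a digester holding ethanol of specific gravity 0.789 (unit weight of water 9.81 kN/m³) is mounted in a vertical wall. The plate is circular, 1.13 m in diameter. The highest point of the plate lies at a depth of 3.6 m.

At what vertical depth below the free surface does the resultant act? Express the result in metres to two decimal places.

h_p = 4.18 m

γ = 0.789 × 9.81 = 7.74009 kN/m³.
The centroid is at the centre, 0.565 m below the top of the plate, so the centroid depth is h_c = 3.6 + 0.565 = 4.165 m.
A = π(0.565)² = 1.00287 m².
Resultant F = γ·h_c·A = 7.74009 × 4.165 × 1.00287 = 32.33 kN.
I_c = πr⁴/4 = π × 0.565⁴/4 = 0.0800357 m⁴.
Centre of pressure: y_p = y_c + I_c/(y_c·A) = 4.165 + 0.0800357/(4.165 × 1.00287) = 4.165 + 0.0191613 = 4.18416 m along the plane.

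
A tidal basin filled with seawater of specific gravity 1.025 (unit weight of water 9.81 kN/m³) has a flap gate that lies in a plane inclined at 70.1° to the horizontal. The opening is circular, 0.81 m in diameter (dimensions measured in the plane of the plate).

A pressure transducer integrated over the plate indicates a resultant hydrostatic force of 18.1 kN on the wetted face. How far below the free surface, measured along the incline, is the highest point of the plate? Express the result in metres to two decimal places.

y_top ≈ 3.31 m

γ = 1.025 × 9.81 = 10.05525 kN/m³.
A = π(0.405)² = 0.5153 m².
From F = γ·h_c·A, the centroid depth is h_c = 18.1/(10.05525 × 0.5153) = 3.49322 m.
Let θ = 70.1° be the plate's angle to the horizontal; measure y along the incline from where the plane meets the free surface. Vertical depth h = y·sinθ with sinθ = 0.940288.
Along the incline, y_c = h_c/sinθ = 3.49322/0.940288 = 3.71505 m.
The centroid is at the centre, 0.405 m below the top of the plate, so the highest point sits at y_top = 3.71505 − 0.405 = 3.31005 m along the incline.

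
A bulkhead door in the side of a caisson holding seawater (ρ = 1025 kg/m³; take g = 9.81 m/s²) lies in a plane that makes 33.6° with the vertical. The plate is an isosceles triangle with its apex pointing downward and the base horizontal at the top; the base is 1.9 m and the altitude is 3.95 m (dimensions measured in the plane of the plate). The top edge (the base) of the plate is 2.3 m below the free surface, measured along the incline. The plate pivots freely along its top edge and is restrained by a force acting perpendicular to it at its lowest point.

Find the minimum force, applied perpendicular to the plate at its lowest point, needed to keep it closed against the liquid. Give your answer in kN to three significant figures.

γ = ρg = 1025 × 9.81 / 1000 = 10.05525 kN/m³.
The plate makes 33.6° with the vertical, i.e. θ = 90° − 33.6° = 56.4° to the horizontal. Measuring y along the incline from the free-surface line, vertical depth h = y·sinθ with sinθ = 0.832921.
With the apex down, the centroid sits h/3 = 3.95/3 = 1.31667 m below the base (the top edge), so y_c = 2.3 + 1.31667 = 3.61667 m and h_c = 3.61667 × 0.832921 = 3.0124 m.
A = ½ × 1.9 × 3.95 = 3.7525 m².
Resultant F = γ·h_c·A = 10.05525 × 3.0124 × 3.7525 = 113.665 kN.
I_c = b·h³/36 = 1.9 × 3.95³/36 = 3.25269 m⁴.
Centre of pressure: y_p = y_c + I_c/(y_c·A) = 3.61667 + 3.25269/(3.61667 × 3.7525) = 3.61667 + 0.23967 = 3.85634 m along the plane.
The resultant acts 1.31667 + 0.23967 = 1.55634 m (along the plate) below the hinge at the top edge, so the moment about the hinge is M = F × 1.55634 = 113.665 × 1.55634 = 176.901 kN·m.
A normal force at the bottom, 3.95 m from the hinge, must supply this moment: P = 176.901/3.95 = 44.7851 kN.

P ≈ 44.8 kN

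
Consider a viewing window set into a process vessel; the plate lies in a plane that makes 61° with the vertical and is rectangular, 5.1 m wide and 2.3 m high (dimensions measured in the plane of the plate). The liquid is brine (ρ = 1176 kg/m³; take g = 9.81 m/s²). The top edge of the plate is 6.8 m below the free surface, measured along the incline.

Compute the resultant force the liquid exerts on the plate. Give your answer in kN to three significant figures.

F ≈ 522 kN

γ = ρg = 1176 × 9.81 / 1000 = 11.53656 kN/m³.
The plate makes 61° with the vertical, i.e. θ = 90° − 61° = 29° to the horizontal. Measuring y along the incline from the free-surface line, vertical depth h = y·sinθ with sinθ = 0.484810.
The centroid lies 2.3/2 = 1.15 m below the top edge, so y_c = 6.8 + 1.15 = 7.95 m and h_c = 7.95 × 0.484810 = 3.85424 m.
A = 5.1 × 2.3 = 11.73 m².
Resultant F = γ·h_c·A = 11.53656 × 3.85424 × 11.73 = 521.571 kN.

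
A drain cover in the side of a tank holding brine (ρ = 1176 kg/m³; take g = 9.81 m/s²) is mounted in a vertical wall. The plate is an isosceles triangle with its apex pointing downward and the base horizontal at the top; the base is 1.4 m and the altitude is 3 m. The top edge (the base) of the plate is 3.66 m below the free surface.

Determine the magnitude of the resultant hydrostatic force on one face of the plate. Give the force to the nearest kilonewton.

F ≈ 113 kN

γ = ρg = 1176 × 9.81 / 1000 = 11.53656 kN/m³.
With the apex down, the centroid sits h/3 = 3/3 = 1 m below the base (the top edge), so the centroid depth is h_c = 3.66 + 1 = 4.66 m.
A = ½ × 1.4 × 3 = 2.1 m².
Resultant F = γ·h_c·A = 11.53656 × 4.66 × 2.1 = 112.897 kN.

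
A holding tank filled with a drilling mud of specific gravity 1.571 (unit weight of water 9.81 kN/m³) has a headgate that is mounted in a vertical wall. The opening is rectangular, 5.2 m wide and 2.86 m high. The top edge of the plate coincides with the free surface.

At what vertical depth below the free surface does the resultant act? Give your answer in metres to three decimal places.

h_p = 1.907 m

γ = 1.571 × 9.81 = 15.41151 kN/m³.
The centroid lies 2.86/2 = 1.43 m below the top edge, so the centroid depth is h_c = 1.43 m.
A = 5.2 × 2.86 = 14.872 m².
Resultant F = γ·h_c·A = 15.41151 × 1.43 × 14.872 = 327.756 kN.
I_c = b·h³/12 = 5.2 × 2.86³/12 = 10.1373 m⁴.
Centre of pressure: y_p = y_c + I_c/(y_c·A) = 1.43 + 10.1373/(1.43 × 14.872) = 1.43 + 0.476669 = 1.90667 m along the plane.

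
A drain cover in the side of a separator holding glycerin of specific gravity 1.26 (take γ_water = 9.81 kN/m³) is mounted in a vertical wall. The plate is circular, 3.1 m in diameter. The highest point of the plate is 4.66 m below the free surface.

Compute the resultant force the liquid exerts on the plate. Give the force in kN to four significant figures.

γ = 1.26 × 9.81 = 12.3606 kN/m³.
The centroid is at the centre, 1.55 m below the top of the plate, so the centroid depth is h_c = 4.66 + 1.55 = 6.21 m.
A = π(1.55)² = 7.54768 m².
Resultant F = γ·h_c·A = 12.3606 × 6.21 × 7.54768 = 579.355 kN.

F ≈ 579.4 kN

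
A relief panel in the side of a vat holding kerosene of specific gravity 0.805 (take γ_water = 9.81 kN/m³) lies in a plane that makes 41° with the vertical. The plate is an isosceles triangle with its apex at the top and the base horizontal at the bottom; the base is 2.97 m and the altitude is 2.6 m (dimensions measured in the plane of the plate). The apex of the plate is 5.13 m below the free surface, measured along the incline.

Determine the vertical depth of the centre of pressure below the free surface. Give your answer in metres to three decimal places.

γ = 0.805 × 9.81 = 7.89705 kN/m³.
The plate makes 41° with the vertical, i.e. θ = 90° − 41° = 49° to the horizontal. Measuring y along the incline from the free-surface line, vertical depth h = y·sinθ with sinθ = 0.754710.
With the apex up, the centroid sits 2h/3 = 2 × 2.6/3 = 1.73333 m below the apex, so y_c = 5.13 + 1.73333 = 6.86333 m and h_c = 6.86333 × 0.754710 = 5.17982 m.
A = ½ × 2.97 × 2.6 = 3.861 m².
Resultant F = γ·h_c·A = 7.89705 × 5.17982 × 3.861 = 157.935 kN.
I_c = b·h³/36 = 2.97 × 2.6³/36 = 1.45002 m⁴.
Centre of pressure: y_p = y_c + I_c/(y_c·A) = 6.86333 + 1.45002/(6.86333 × 3.861) = 6.86333 + 0.0547191 = 6.91805 m along the plane.
Vertically, h_p = y_p·sinθ = 6.91805 × 0.754710 = 5.22112 m.

h_p = 5.221 m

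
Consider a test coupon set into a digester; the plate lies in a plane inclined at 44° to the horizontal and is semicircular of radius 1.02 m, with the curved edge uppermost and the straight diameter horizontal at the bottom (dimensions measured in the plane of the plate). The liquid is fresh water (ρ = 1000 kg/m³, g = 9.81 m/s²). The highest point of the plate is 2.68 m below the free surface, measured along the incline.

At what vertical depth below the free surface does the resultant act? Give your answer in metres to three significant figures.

γ = ρg = 1000 × 9.81 = 9810 N/m³ = 9.81 kN/m³.
Let θ = 44° be the plate's angle to the horizontal; measure y along the incline from where the plane meets the free surface. Vertical depth h = y·sinθ with sinθ = 0.694658.
The centroid lies 4r/(3π) = 0.432901 m above the diameter, so r − 4r/(3π) = 1.02 − 0.432901 = 0.587099 m below the topmost point, so y_c = 2.68 + 0.587099 = 3.2671 m and h_c = 3.2671 × 0.694658 = 2.26952 m.
A = πr²/2 = π × 1.02²/2 = 1.63426 m².
Resultant F = γ·h_c·A = 9.81 × 2.26952 × 1.63426 = 36.3852 kN.
I_c = (π/8 − 8/(9π))·r⁴ = 0.109757 × 1.02⁴ = 0.118805 m⁴.
Centre of pressure: y_p = y_c + I_c/(y_c·A) = 3.2671 + 0.118805/(3.2671 × 1.63426) = 3.2671 + 0.0222511 = 3.28935 m along the plane.
Vertically, h_p = y_p·sinθ = 3.28935 × 0.694658 = 2.28497 m.

h_p = 2.28 m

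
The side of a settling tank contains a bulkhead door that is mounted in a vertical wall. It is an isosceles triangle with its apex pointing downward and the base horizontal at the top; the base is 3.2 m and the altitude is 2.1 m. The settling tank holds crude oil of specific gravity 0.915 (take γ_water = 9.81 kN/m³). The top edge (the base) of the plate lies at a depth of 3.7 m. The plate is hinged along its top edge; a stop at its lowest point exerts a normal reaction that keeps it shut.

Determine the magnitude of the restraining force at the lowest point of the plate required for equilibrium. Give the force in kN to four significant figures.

P ≈ 47.75 kN

γ = 0.915 × 9.81 = 8.97615 kN/m³.
With the apex down, the centroid sits h/3 = 2.1/3 = 0.7 m below the base (the top edge), so the centroid depth is h_c = 3.7 + 0.7 = 4.4 m.
A = ½ × 3.2 × 2.1 = 3.36 m².
Resultant F = γ·h_c·A = 8.97615 × 4.4 × 3.36 = 132.703 kN.
I_c = b·h³/36 = 3.2 × 2.1³/36 = 0.8232 m⁴.
Centre of pressure: y_p = y_c + I_c/(y_c·A) = 4.4 + 0.8232/(4.4 × 3.36) = 4.4 + 0.0556818 = 4.45568 m along the plane.
The resultant acts 0.7 + 0.0556818 = 0.755682 m (along the plate) below the hinge at the top edge, so the moment about the hinge is M = F × 0.755682 = 132.703 × 0.755682 = 100.281 kN·m.
A normal force at the bottom, 2.1 m from the hinge, must supply this moment: P = 100.281/2.1 = 47.7529 kN.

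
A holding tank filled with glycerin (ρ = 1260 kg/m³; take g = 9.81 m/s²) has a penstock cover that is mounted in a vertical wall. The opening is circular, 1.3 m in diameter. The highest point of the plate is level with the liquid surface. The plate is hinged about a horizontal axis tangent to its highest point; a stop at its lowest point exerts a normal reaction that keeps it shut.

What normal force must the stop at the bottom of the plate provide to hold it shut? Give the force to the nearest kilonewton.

γ = ρg = 1260 × 9.81 / 1000 = 12.3606 kN/m³.
The centroid is at the centre, 0.65 m below the top of the plate, so the centroid depth is h_c = 0.65 m.
A = π(0.65)² = 1.32732 m².
Resultant F = γ·h_c·A = 12.3606 × 0.65 × 1.32732 = 10.6642 kN.
I_c = πr⁴/4 = π × 0.65⁴/4 = 0.140198 m⁴.
Centre of pressure: y_p = y_c + I_c/(y_c·A) = 0.65 + 0.140198/(0.65 × 1.32732) = 0.65 + 0.1625 = 0.8125 m along the plane.
The resultant acts 0.65 + 0.1625 = 0.8125 m (along the plate) below the hinge at the top edge, so the moment about the hinge is M = F × 0.8125 = 10.6642 × 0.8125 = 8.66466 kN·m.
A normal force at the bottom, 1.3 m from the hinge, must supply this moment: P = 8.66466/1.3 = 6.66512 kN.

P ≈ 7 kN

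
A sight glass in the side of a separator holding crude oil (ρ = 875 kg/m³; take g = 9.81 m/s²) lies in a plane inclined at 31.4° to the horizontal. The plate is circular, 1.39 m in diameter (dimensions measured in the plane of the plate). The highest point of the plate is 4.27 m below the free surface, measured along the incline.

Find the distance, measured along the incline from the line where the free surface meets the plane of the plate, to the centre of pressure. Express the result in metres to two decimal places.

y_p = 4.99 m

γ = ρg = 875 × 9.81 / 1000 = 8.58375 kN/m³.
Let θ = 31.4° be the plate's angle to the horizontal; measure y along the incline from where the plane meets the free surface. Vertical depth h = y·sinθ with sinθ = 0.521010.
The centroid is at the centre, 0.695 m below the top of the plate, so y_c = 4.27 + 0.695 = 4.965 m and h_c = 4.965 × 0.521010 = 2.58681 m.
A = π(0.695)² = 1.51747 m².
Resultant F = γ·h_c·A = 8.58375 × 2.58681 × 1.51747 = 33.6947 kN.
I_c = πr⁴/4 = π × 0.695⁴/4 = 0.183244 m⁴.
Centre of pressure: y_p = y_c + I_c/(y_c·A) = 4.965 + 0.183244/(4.965 × 1.51747) = 4.965 + 0.0243215 = 4.98932 m along the plane.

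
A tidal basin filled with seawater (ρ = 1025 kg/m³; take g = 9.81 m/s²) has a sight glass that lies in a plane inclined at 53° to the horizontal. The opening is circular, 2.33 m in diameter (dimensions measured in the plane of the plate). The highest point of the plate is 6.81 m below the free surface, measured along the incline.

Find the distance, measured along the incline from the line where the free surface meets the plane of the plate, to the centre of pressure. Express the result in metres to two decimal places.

y_p = 8.02 m

γ = ρg = 1025 × 9.81 / 1000 = 10.05525 kN/m³.
Let θ = 53° be the plate's angle to the horizontal; measure y along the incline from where the plane meets the free surface. Vertical depth h = y·sinθ with sinθ = 0.798636.
The centroid is at the centre, 1.165 m below the top of the plate, so y_c = 6.81 + 1.165 = 7.975 m and h_c = 7.975 × 0.798636 = 6.36912 m.
A = π(1.165)² = 4.26385 m².
Resultant F = γ·h_c·A = 10.05525 × 6.36912 × 4.26385 = 273.07 kN.
I_c = πr⁴/4 = π × 1.165⁴/4 = 1.44675 m⁴.
Centre of pressure: y_p = y_c + I_c/(y_c·A) = 7.975 + 1.44675/(7.975 × 4.26385) = 7.975 + 0.0425462 = 8.01755 m along the plane.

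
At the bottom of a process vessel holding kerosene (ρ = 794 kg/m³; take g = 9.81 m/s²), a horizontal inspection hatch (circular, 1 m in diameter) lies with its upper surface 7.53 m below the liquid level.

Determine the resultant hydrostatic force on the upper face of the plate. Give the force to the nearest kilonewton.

γ = ρg = 794 × 9.81 / 1000 = 7.78914 kN/m³.
The plate is horizontal, so pressure is uniform at p = γ·h = 7.78914 × 7.53 = 58.6522 kN/m².
A = π(0.5)² = 0.785398 m².
F = p·A = 58.6522 × 0.785398 = 46.0653 kN.

F ≈ 46 kN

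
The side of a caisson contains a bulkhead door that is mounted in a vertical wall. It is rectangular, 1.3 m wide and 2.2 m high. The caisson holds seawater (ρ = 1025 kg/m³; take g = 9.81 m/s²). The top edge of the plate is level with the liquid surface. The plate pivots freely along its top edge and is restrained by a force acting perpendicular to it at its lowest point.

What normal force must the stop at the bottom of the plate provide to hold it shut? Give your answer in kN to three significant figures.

γ = ρg = 1025 × 9.81 / 1000 = 10.05525 kN/m³.
The centroid lies 2.2/2 = 1.1 m below the top edge, so the centroid depth is h_c = 1.1 m.
A = 1.3 × 2.2 = 2.86 m².
Resultant F = γ·h_c·A = 10.05525 × 1.1 × 2.86 = 31.6338 kN.
I_c = b·h³/12 = 1.3 × 2.2³/12 = 1.15353 m⁴.
Centre of pressure: y_p = y_c + I_c/(y_c·A) = 1.1 + 1.15353/(1.1 × 2.86) = 1.1 + 0.366666 = 1.46667 m along the plane.
The resultant acts 1.1 + 0.366666 = 1.46667 m (along the plate) below the hinge at the top edge, so the moment about the hinge is M = F × 1.46667 = 31.6338 × 1.46667 = 46.3963 kN·m.
A normal force at the bottom, 2.2 m from the hinge, must supply this moment: P = 46.3963/2.2 = 21.0892 kN.

P ≈ 21.1 kN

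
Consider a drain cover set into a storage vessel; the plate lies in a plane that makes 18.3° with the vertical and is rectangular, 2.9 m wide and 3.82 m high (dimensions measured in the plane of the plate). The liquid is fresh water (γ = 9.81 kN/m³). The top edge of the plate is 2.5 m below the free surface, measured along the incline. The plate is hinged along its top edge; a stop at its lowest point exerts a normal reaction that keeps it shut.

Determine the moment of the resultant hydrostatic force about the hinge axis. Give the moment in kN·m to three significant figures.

M ≈ 995 kN·m

γ = 9.81 kN/m³.
The plate makes 18.3° with the vertical, i.e. θ = 90° − 18.3° = 71.7° to the horizontal. Measuring y along the incline from the free-surface line, vertical depth h = y·sinθ with sinθ = 0.949425.
The centroid lies 3.82/2 = 1.91 m below the top edge, so y_c = 2.5 + 1.91 = 4.41 m and h_c = 4.41 × 0.949425 = 4.18696 m.
A = 2.9 × 3.82 = 11.078 m².
Resultant F = γ·h_c·A = 9.81 × 4.18696 × 11.078 = 455.019 kN.
I_c = b·h³/12 = 2.9 × 3.82³/12 = 13.4712 m⁴.
Centre of pressure: y_p = y_c + I_c/(y_c·A) = 4.41 + 13.4712/(4.41 × 11.078) = 4.41 + 0.275744 = 4.68574 m along the plane.
The resultant acts 1.91 + 0.275744 = 2.18574 m (along the plate) below the hinge at the top edge, so the moment about the hinge is M = F × 2.18574 = 455.019 × 2.18574 = 994.553 kN·m.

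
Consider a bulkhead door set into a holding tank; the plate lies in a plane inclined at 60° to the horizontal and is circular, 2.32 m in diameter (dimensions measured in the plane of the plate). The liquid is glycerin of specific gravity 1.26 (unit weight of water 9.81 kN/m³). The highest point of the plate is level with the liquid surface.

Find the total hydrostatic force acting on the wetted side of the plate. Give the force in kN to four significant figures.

γ = 1.26 × 9.81 = 12.3606 kN/m³.
Let θ = 60° be the plate's angle to the horizontal; measure y along the incline from where the plane meets the free surface. Vertical depth h = y·sinθ with sinθ = 0.866025.
The centroid is at the centre, 1.16 m below the top of the plate, so y_c = 1.16 m and h_c = 1.16 × 0.866025 = 1.00459 m.
A = π(1.16)² = 4.22733 m².
Resultant F = γ·h_c·A = 12.3606 × 1.00459 × 4.22733 = 52.4922 kN.

F ≈ 52.49 kN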